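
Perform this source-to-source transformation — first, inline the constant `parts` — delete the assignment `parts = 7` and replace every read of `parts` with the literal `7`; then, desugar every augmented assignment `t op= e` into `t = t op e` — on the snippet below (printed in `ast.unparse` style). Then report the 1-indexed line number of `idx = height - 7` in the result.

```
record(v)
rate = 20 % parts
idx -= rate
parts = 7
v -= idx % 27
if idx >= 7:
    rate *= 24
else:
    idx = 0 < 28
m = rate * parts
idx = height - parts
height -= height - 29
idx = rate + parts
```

10

Transformed code:
record(v)
rate = 20 % 7
idx = idx - rate
v = v - idx % 27
if idx >= 7:
    rate = rate * 24
else:
    idx = 0 < 28
m = rate * 7
idx = height - 7
height = height - (height - 29)
idx = rate + 7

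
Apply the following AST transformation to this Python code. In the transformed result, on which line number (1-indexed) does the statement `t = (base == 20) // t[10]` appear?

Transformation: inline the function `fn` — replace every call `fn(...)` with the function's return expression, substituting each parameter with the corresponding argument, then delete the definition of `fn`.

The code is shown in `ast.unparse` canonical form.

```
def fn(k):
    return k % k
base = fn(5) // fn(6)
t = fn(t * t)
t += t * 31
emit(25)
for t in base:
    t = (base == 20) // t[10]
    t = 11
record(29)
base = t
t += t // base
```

Transformed code:
base = 5 % 5 // (6 % 6)
t = t * t % (t * t)
t += t * 31
emit(25)
for t in base:
    t = (base == 20) // t[10]
    t = 11
record(29)
base = t
t += t // base

6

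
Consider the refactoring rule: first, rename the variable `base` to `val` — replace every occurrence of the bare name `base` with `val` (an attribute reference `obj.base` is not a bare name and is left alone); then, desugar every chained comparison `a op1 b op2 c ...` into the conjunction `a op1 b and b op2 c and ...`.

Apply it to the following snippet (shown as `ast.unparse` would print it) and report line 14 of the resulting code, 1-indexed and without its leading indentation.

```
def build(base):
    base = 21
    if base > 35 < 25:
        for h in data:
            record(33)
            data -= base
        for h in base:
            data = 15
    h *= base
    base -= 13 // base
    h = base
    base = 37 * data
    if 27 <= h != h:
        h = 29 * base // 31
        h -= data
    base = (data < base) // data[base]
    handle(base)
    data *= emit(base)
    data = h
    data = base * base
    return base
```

h = 29 * val // 31

Transformed code:
def build(val):
    val = 21
    if val > 35 and 35 < 25:
        for h in data:
            record(33)
            data -= val
        for h in val:
            data = 15
    h *= val
    val -= 13 // val
    h = val
    val = 37 * data
    if 27 <= h and h != h:
        h = 29 * val // 31
        h -= data
    val = (data < val) // data[val]
    handle(val)
    data *= emit(val)
    data = h
    data = val * val
    return val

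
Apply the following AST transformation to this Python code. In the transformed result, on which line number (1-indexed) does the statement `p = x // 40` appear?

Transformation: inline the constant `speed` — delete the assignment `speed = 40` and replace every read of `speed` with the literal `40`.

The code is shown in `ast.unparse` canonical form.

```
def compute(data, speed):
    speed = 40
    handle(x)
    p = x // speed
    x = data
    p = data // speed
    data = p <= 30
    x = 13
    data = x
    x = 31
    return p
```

3

Transformed code:
def compute(data, speed):
    handle(x)
    p = x // 40
    x = data
    p = data // 40
    data = p <= 30
    x = 13
    data = x
    x = 31
    return p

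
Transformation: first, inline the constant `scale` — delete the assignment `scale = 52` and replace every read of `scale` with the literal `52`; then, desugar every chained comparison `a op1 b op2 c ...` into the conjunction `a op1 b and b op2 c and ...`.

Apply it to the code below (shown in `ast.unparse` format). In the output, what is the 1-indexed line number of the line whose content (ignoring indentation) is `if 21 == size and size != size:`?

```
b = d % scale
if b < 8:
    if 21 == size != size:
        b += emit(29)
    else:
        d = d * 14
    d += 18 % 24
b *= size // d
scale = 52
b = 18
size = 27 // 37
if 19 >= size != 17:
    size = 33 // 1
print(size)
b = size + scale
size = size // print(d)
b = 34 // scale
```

3

Transformed code:
b = d % 52
if b < 8:
    if 21 == size and size != size:
        b += emit(29)
    else:
        d = d * 14
    d += 18 % 24
b *= size // d
b = 18
size = 27 // 37
if 19 >= size and size != 17:
    size = 33 // 1
print(size)
b = size + 52
size = size // print(d)
b = 34 // 52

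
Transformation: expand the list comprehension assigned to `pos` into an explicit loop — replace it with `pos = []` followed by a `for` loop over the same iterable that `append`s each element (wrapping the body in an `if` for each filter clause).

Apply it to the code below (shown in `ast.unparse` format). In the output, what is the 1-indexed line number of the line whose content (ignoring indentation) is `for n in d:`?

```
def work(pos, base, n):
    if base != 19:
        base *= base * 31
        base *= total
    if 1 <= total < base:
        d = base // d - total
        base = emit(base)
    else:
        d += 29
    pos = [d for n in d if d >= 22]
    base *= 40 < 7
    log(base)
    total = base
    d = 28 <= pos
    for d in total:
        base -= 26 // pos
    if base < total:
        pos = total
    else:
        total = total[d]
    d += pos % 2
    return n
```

11

Transformed code:
def work(pos, base, n):
    if base != 19:
        base *= base * 31
        base *= total
    if 1 <= total < base:
        d = base // d - total
        base = emit(base)
    else:
        d += 29
    pos = []
    for n in d:
        if d >= 22:
            pos.append(d)
    base *= 40 < 7
    log(base)
    total = base
    d = 28 <= pos
    for d in total:
        base -= 26 // pos
    if base < total:
        pos = total
    else:
        total = total[d]
    d += pos % 2
    return n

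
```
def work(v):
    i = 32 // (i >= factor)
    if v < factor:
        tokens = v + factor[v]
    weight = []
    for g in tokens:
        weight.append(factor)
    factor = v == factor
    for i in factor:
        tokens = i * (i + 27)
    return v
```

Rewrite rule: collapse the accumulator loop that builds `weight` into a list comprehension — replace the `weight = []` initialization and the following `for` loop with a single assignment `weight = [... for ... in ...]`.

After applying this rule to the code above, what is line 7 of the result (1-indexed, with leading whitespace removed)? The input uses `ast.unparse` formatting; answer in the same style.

Transformed code:
def work(v):
    i = 32 // (i >= factor)
    if v < factor:
        tokens = v + factor[v]
    weight = [factor for g in tokens]
    factor = v == factor
    for i in factor:
        tokens = i * (i + 27)
    return v

for i in factor:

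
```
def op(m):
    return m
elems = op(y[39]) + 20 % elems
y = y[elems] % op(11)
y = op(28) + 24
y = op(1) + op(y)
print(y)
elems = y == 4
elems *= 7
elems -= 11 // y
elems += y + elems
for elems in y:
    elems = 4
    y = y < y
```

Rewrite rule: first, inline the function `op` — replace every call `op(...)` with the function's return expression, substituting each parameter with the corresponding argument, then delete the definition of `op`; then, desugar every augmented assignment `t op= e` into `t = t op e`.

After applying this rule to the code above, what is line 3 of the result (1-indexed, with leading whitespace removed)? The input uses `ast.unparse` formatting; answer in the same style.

y = 28 + 24

Transformed code:
elems = y[39] + 20 % elems
y = y[elems] % 11
y = 28 + 24
y = 1 + y
print(y)
elems = y == 4
elems = elems * 7
elems = elems - 11 // y
elems = elems + (y + elems)
for elems in y:
    elems = 4
    y = y < y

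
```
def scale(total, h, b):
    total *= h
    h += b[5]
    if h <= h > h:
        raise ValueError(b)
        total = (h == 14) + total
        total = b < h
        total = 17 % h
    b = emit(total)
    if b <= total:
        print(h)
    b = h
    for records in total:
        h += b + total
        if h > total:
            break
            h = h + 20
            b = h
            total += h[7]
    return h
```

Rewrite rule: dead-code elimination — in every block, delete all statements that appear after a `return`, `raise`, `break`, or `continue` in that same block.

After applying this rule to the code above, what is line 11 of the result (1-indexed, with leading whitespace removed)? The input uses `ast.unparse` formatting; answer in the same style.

h += b + total

Transformed code:
def scale(total, h, b):
    total *= h
    h += b[5]
    if h <= h > h:
        raise ValueError(b)
    b = emit(total)
    if b <= total:
        print(h)
    b = h
    for records in total:
        h += b + total
        if h > total:
            break
    return h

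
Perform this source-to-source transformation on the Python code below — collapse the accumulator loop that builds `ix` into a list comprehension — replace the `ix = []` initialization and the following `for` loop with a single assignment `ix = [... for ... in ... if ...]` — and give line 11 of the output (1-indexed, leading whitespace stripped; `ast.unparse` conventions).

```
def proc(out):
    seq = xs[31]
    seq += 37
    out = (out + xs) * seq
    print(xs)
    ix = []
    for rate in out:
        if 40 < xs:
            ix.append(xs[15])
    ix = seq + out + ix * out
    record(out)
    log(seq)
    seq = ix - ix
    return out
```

Transformed code:
def proc(out):
    seq = xs[31]
    seq += 37
    out = (out + xs) * seq
    print(xs)
    ix = [xs[15] for rate in out if 40 < xs]
    ix = seq + out + ix * out
    record(out)
    log(seq)
    seq = ix - ix
    return out

return out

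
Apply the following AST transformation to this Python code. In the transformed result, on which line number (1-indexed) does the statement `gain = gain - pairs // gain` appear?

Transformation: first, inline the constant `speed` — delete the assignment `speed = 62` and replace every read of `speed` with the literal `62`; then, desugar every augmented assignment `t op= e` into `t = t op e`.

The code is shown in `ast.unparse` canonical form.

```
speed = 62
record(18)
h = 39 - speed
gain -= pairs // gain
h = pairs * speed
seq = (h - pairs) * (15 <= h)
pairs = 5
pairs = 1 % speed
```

Transformed code:
record(18)
h = 39 - 62
gain = gain - pairs // gain
h = pairs * 62
seq = (h - pairs) * (15 <= h)
pairs = 5
pairs = 1 % 62

3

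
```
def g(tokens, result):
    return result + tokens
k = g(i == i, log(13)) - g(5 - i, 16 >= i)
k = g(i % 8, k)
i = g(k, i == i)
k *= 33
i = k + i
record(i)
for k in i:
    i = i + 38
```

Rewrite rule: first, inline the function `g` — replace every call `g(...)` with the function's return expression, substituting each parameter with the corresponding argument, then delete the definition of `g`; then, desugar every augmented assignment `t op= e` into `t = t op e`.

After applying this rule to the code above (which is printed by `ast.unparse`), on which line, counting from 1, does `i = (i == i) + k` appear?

Transformed code:
k = log(13) + (i == i) - ((16 >= i) + (5 - i))
k = k + i % 8
i = (i == i) + k
k = k * 33
i = k + i
record(i)
for k in i:
    i = i + 38

3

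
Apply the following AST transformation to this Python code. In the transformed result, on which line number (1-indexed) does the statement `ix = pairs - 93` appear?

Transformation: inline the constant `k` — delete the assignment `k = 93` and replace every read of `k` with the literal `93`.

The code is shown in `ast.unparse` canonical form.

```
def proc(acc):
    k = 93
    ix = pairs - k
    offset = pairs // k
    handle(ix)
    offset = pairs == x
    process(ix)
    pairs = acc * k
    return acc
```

Transformed code:
def proc(acc):
    ix = pairs - 93
    offset = pairs // 93
    handle(ix)
    offset = pairs == x
    process(ix)
    pairs = acc * 93
    return acc

2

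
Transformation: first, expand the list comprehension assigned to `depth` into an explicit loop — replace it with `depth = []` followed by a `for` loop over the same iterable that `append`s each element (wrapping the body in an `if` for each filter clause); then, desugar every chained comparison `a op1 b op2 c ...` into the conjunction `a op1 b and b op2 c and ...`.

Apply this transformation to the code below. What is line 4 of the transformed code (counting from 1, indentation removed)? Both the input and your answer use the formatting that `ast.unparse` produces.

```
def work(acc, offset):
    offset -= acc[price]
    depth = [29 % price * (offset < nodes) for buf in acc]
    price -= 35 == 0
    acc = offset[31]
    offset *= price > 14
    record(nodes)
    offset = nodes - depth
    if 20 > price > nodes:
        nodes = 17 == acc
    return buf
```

Transformed code:
def work(acc, offset):
    offset -= acc[price]
    depth = []
    for buf in acc:
        depth.append(29 % price * (offset < nodes))
    price -= 35 == 0
    acc = offset[31]
    offset *= price > 14
    record(nodes)
    offset = nodes - depth
    if 20 > price and price > nodes:
        nodes = 17 == acc
    return buf

for buf in acc:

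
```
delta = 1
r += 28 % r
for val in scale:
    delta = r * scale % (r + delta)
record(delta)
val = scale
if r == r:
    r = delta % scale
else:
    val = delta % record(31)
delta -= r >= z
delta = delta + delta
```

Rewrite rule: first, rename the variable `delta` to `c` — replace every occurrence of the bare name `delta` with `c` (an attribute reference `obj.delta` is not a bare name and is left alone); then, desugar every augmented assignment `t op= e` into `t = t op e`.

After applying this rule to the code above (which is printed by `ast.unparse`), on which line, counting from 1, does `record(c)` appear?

Transformed code:
c = 1
r = r + 28 % r
for val in scale:
    c = r * scale % (r + c)
record(c)
val = scale
if r == r:
    r = c % scale
else:
    val = c % record(31)
c = c - (r >= z)
c = c + c

5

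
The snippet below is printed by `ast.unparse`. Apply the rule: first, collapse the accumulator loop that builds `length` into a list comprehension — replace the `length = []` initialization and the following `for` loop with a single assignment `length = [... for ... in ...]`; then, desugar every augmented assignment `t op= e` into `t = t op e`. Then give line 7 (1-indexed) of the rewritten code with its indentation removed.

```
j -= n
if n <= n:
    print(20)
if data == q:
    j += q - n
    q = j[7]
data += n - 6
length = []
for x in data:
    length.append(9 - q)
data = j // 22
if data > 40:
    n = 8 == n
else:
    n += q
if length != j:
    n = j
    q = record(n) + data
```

Transformed code:
j = j - n
if n <= n:
    print(20)
if data == q:
    j = j + (q - n)
    q = j[7]
data = data + (n - 6)
length = [9 - q for x in data]
data = j // 22
if data > 40:
    n = 8 == n
else:
    n = n + q
if length != j:
    n = j
    q = record(n) + data

data = data + (n - 6)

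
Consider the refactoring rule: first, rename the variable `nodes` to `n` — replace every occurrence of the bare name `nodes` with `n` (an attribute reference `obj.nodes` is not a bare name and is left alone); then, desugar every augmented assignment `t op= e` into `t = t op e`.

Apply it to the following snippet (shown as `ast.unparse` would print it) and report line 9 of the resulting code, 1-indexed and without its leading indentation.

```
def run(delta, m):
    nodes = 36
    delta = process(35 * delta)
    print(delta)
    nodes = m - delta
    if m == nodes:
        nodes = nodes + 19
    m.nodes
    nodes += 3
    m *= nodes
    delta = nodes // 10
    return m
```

n = n + 3

Transformed code:
def run(delta, m):
    n = 36
    delta = process(35 * delta)
    print(delta)
    n = m - delta
    if m == n:
        n = n + 19
    m.nodes
    n = n + 3
    m = m * n
    delta = n // 10
    return m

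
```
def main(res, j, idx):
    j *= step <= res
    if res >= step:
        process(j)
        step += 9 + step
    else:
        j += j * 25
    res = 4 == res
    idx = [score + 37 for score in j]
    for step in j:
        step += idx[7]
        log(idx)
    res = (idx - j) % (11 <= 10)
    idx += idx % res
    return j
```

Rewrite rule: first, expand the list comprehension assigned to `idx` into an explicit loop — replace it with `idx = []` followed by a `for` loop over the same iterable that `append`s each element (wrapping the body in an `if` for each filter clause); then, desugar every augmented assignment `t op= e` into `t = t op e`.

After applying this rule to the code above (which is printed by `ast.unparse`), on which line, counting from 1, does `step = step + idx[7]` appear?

Transformed code:
def main(res, j, idx):
    j = j * (step <= res)
    if res >= step:
        process(j)
        step = step + (9 + step)
    else:
        j = j + j * 25
    res = 4 == res
    idx = []
    for score in j:
        idx.append(score + 37)
    for step in j:
        step = step + idx[7]
        log(idx)
    res = (idx - j) % (11 <= 10)
    idx = idx + idx % res
    return j

13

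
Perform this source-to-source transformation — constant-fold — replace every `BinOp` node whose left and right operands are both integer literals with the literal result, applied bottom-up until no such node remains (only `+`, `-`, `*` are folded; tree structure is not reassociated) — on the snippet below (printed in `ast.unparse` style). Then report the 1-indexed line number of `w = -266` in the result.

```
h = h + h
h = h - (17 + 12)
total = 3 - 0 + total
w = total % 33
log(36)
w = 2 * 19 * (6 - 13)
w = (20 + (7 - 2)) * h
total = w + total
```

6

Transformed code:
h = h + h
h = h - 29
total = 3 + total
w = total % 33
log(36)
w = -266
w = 25 * h
total = w + total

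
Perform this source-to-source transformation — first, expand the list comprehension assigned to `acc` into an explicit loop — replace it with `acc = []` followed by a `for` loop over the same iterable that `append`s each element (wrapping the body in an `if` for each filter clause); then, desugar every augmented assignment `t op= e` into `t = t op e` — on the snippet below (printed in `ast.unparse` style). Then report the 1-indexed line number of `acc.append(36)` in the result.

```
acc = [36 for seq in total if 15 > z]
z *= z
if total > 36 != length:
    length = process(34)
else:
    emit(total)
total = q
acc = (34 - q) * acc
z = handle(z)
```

Transformed code:
acc = []
for seq in total:
    if 15 > z:
        acc.append(36)
z = z * z
if total > 36 != length:
    length = process(34)
else:
    emit(total)
total = q
acc = (34 - q) * acc
z = handle(z)

4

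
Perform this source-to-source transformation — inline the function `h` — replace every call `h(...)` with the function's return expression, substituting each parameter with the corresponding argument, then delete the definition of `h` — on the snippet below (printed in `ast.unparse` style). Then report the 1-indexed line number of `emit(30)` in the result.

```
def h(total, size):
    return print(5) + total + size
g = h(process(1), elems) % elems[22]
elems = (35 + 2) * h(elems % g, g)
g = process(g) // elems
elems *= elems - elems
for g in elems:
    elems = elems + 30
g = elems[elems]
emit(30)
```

Transformed code:
g = (print(5) + process(1) + elems) % elems[22]
elems = (35 + 2) * (print(5) + elems % g + g)
g = process(g) // elems
elems *= elems - elems
for g in elems:
    elems = elems + 30
g = elems[elems]
emit(30)

8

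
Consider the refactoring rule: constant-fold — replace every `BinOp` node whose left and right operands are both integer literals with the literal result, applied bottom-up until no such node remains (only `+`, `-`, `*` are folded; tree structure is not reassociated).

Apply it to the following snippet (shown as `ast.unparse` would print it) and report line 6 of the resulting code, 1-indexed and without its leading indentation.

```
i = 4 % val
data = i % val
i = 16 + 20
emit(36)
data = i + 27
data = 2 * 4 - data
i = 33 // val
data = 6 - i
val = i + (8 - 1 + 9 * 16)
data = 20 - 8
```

Transformed code:
i = 4 % val
data = i % val
i = 36
emit(36)
data = i + 27
data = 8 - data
i = 33 // val
data = 6 - i
val = i + 151
data = 12

data = 8 - data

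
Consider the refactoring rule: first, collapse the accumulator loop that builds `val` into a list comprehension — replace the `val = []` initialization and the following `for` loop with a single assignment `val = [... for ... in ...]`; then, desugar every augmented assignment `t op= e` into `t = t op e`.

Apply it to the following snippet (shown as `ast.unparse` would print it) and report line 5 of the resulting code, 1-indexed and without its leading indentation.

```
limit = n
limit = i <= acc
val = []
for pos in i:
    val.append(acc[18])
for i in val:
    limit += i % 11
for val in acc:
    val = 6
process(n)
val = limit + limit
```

Transformed code:
limit = n
limit = i <= acc
val = [acc[18] for pos in i]
for i in val:
    limit = limit + i % 11
for val in acc:
    val = 6
process(n)
val = limit + limit

limit = limit + i % 11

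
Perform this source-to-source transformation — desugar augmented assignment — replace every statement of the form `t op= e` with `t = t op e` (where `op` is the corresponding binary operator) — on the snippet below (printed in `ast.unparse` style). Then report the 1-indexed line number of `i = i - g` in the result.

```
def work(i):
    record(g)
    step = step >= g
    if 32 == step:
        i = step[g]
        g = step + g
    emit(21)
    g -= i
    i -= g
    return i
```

9

Transformed code:
def work(i):
    record(g)
    step = step >= g
    if 32 == step:
        i = step[g]
        g = step + g
    emit(21)
    g = g - i
    i = i - g
    return i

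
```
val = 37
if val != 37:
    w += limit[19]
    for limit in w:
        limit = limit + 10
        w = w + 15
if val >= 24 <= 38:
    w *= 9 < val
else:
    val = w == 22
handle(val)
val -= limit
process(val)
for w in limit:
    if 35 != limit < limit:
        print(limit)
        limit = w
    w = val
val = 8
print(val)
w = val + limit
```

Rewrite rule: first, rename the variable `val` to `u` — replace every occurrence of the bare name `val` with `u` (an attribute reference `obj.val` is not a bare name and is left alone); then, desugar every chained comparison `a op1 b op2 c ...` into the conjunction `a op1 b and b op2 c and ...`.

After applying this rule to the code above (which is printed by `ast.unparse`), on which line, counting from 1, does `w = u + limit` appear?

21

Transformed code:
u = 37
if u != 37:
    w += limit[19]
    for limit in w:
        limit = limit + 10
        w = w + 15
if u >= 24 and 24 <= 38:
    w *= 9 < u
else:
    u = w == 22
handle(u)
u -= limit
process(u)
for w in limit:
    if 35 != limit and limit < limit:
        print(limit)
        limit = w
    w = u
u = 8
print(u)
w = u + limit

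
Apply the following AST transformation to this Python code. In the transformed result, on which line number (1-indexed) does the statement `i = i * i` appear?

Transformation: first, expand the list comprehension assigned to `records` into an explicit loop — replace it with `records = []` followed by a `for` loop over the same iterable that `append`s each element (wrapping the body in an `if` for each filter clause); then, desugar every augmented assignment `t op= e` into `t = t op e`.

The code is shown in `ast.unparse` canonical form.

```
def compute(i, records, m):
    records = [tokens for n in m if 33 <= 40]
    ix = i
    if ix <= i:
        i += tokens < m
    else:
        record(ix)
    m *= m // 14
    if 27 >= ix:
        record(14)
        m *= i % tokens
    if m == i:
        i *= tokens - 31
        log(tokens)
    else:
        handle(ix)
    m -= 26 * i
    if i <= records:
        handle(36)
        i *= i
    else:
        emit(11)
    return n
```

23

Transformed code:
def compute(i, records, m):
    records = []
    for n in m:
        if 33 <= 40:
            records.append(tokens)
    ix = i
    if ix <= i:
        i = i + (tokens < m)
    else:
        record(ix)
    m = m * (m // 14)
    if 27 >= ix:
        record(14)
        m = m * (i % tokens)
    if m == i:
        i = i * (tokens - 31)
        log(tokens)
    else:
        handle(ix)
    m = m - 26 * i
    if i <= records:
        handle(36)
        i = i * i
    else:
        emit(11)
    return n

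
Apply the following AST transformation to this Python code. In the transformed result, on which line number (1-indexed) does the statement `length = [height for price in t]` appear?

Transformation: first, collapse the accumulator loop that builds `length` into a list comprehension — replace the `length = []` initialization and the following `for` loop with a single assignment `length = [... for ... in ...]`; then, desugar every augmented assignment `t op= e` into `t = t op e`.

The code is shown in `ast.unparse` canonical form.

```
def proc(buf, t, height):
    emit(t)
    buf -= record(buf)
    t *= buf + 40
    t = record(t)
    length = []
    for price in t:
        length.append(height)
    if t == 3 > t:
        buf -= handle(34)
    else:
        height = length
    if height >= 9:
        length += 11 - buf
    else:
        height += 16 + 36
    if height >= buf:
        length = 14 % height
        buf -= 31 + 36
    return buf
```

Transformed code:
def proc(buf, t, height):
    emit(t)
    buf = buf - record(buf)
    t = t * (buf + 40)
    t = record(t)
    length = [height for price in t]
    if t == 3 > t:
        buf = buf - handle(34)
    else:
        height = length
    if height >= 9:
        length = length + (11 - buf)
    else:
        height = height + (16 + 36)
    if height >= buf:
        length = 14 % height
        buf = buf - (31 + 36)
    return buf

6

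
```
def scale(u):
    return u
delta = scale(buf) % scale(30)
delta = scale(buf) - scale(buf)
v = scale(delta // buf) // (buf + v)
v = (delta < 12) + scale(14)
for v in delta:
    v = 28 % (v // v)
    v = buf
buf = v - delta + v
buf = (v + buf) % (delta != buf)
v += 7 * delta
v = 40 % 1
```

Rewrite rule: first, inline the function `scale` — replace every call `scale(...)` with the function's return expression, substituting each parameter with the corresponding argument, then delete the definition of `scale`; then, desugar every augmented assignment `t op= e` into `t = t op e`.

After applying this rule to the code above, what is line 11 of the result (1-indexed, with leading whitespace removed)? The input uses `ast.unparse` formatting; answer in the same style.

Transformed code:
delta = buf % 30
delta = buf - buf
v = delta // buf // (buf + v)
v = (delta < 12) + 14
for v in delta:
    v = 28 % (v // v)
    v = buf
buf = v - delta + v
buf = (v + buf) % (delta != buf)
v = v + 7 * delta
v = 40 % 1

v = 40 % 1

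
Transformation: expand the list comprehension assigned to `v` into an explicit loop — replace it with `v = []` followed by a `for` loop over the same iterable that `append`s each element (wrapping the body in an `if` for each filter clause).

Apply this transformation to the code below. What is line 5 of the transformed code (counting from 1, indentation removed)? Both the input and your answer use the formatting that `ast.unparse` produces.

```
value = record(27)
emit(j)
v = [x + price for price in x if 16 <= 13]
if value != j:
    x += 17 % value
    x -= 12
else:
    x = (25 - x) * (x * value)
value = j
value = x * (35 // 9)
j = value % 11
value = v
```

if 16 <= 13:

Transformed code:
value = record(27)
emit(j)
v = []
for price in x:
    if 16 <= 13:
        v.append(x + price)
if value != j:
    x += 17 % value
    x -= 12
else:
    x = (25 - x) * (x * value)
value = j
value = x * (35 // 9)
j = value % 11
value = v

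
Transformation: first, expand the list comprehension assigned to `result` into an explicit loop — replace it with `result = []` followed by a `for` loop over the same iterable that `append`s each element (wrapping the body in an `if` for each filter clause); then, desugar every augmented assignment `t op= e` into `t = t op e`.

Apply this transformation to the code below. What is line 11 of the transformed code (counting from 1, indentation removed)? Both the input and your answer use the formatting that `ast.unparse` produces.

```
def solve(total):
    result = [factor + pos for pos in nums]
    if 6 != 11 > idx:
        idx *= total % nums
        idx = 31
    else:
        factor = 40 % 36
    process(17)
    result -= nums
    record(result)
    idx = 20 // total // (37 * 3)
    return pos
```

result = result - nums

Transformed code:
def solve(total):
    result = []
    for pos in nums:
        result.append(factor + pos)
    if 6 != 11 > idx:
        idx = idx * (total % nums)
        idx = 31
    else:
        factor = 40 % 36
    process(17)
    result = result - nums
    record(result)
    idx = 20 // total // (37 * 3)
    return pos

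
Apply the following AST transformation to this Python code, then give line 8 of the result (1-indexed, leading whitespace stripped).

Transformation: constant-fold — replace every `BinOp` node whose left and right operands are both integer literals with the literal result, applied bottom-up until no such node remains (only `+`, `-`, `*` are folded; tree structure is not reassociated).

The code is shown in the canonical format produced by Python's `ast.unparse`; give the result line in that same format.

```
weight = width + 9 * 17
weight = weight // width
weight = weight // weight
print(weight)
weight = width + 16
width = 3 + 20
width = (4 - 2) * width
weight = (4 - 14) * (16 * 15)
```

Transformed code:
weight = width + 153
weight = weight // width
weight = weight // weight
print(weight)
weight = width + 16
width = 23
width = 2 * width
weight = -2400

weight = -2400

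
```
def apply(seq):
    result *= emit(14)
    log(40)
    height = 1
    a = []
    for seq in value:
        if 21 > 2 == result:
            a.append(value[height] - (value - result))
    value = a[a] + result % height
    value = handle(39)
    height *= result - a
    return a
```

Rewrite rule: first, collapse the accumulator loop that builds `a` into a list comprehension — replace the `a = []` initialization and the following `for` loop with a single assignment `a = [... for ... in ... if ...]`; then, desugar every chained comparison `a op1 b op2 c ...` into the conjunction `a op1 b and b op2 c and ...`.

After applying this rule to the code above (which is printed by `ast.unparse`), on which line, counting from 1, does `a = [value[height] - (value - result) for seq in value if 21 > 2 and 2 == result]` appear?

Transformed code:
def apply(seq):
    result *= emit(14)
    log(40)
    height = 1
    a = [value[height] - (value - result) for seq in value if 21 > 2 and 2 == result]
    value = a[a] + result % height
    value = handle(39)
    height *= result - a
    return a

5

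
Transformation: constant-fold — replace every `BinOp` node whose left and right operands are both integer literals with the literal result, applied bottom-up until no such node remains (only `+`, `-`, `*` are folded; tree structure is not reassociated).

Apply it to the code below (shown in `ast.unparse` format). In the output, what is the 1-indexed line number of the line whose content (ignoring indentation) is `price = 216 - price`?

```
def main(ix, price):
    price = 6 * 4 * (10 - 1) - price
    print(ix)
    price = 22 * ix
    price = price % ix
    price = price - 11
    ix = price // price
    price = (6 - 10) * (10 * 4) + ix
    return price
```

Transformed code:
def main(ix, price):
    price = 216 - price
    print(ix)
    price = 22 * ix
    price = price % ix
    price = price - 11
    ix = price // price
    price = -160 + ix
    return price

2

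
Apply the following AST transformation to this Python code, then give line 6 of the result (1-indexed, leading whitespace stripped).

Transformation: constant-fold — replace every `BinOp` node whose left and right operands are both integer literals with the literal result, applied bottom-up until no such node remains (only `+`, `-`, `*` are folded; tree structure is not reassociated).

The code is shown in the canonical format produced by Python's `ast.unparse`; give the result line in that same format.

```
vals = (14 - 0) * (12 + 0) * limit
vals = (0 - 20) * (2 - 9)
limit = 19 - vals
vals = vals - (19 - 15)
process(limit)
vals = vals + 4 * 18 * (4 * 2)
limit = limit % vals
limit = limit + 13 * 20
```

Transformed code:
vals = 168 * limit
vals = 140
limit = 19 - vals
vals = vals - 4
process(limit)
vals = vals + 576
limit = limit % vals
limit = limit + 260

vals = vals + 576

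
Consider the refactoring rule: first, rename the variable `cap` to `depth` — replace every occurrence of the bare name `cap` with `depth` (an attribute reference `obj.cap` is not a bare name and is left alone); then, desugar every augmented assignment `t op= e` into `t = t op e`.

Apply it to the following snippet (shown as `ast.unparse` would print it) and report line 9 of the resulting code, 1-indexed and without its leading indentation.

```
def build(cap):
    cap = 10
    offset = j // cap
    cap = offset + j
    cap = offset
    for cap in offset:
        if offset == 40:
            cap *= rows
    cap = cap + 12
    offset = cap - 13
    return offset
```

Transformed code:
def build(depth):
    depth = 10
    offset = j // depth
    depth = offset + j
    depth = offset
    for depth in offset:
        if offset == 40:
            depth = depth * rows
    depth = depth + 12
    offset = depth - 13
    return offset

depth = depth + 12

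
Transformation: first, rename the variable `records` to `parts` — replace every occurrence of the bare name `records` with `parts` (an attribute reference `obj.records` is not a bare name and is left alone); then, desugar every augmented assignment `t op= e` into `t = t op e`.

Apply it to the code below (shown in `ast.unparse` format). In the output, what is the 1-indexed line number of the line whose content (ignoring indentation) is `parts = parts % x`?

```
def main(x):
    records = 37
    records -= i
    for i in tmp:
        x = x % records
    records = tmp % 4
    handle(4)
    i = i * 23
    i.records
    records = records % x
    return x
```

Transformed code:
def main(x):
    parts = 37
    parts = parts - i
    for i in tmp:
        x = x % parts
    parts = tmp % 4
    handle(4)
    i = i * 23
    i.records
    parts = parts % x
    return x

10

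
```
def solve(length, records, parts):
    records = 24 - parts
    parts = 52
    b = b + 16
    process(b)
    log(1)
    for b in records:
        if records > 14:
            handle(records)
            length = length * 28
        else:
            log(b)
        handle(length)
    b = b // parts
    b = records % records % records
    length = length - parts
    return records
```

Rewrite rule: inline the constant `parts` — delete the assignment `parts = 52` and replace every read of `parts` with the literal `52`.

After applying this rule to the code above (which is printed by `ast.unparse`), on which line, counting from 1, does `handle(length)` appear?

Transformed code:
def solve(length, records, parts):
    records = 24 - 52
    b = b + 16
    process(b)
    log(1)
    for b in records:
        if records > 14:
            handle(records)
            length = length * 28
        else:
            log(b)
        handle(length)
    b = b // 52
    b = records % records % records
    length = length - 52
    return records

12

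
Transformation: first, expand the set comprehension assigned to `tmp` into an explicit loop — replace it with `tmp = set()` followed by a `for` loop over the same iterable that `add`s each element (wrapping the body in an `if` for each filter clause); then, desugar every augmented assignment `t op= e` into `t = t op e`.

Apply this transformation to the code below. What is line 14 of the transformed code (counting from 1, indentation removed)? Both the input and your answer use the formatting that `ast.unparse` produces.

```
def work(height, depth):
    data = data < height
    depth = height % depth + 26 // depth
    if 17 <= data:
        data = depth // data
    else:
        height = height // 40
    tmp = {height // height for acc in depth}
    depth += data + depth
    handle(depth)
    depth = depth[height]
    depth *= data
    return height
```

depth = depth * data

Transformed code:
def work(height, depth):
    data = data < height
    depth = height % depth + 26 // depth
    if 17 <= data:
        data = depth // data
    else:
        height = height // 40
    tmp = set()
    for acc in depth:
        tmp.add(height // height)
    depth = depth + (data + depth)
    handle(depth)
    depth = depth[height]
    depth = depth * data
    return height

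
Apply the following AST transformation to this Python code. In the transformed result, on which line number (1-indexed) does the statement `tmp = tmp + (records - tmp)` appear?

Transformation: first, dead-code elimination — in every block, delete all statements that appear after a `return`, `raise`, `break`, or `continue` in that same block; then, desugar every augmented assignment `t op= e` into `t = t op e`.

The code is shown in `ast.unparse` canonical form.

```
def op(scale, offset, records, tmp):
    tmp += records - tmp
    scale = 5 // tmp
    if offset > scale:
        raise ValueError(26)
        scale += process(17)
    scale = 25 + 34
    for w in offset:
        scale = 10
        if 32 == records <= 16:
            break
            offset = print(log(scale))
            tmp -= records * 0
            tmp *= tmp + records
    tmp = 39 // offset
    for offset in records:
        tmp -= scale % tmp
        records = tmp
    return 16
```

2

Transformed code:
def op(scale, offset, records, tmp):
    tmp = tmp + (records - tmp)
    scale = 5 // tmp
    if offset > scale:
        raise ValueError(26)
    scale = 25 + 34
    for w in offset:
        scale = 10
        if 32 == records <= 16:
            break
    tmp = 39 // offset
    for offset in records:
        tmp = tmp - scale % tmp
        records = tmp
    return 16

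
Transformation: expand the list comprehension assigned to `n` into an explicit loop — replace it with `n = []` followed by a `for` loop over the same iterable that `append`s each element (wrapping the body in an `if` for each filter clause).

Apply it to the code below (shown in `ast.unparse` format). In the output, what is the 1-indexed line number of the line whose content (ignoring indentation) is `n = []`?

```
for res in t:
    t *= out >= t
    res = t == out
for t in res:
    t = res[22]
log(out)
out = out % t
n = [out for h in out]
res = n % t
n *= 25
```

8

Transformed code:
for res in t:
    t *= out >= t
    res = t == out
for t in res:
    t = res[22]
log(out)
out = out % t
n = []
for h in out:
    n.append(out)
res = n % t
n *= 25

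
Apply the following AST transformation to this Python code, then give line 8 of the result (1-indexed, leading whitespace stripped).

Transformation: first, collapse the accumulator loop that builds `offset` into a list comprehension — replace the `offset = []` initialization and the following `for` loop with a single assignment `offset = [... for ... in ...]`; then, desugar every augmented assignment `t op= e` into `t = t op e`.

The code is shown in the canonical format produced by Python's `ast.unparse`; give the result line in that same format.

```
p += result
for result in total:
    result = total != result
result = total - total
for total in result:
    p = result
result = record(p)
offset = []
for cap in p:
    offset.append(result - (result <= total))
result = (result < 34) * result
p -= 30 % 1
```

offset = [result - (result <= total) for cap in p]

Transformed code:
p = p + result
for result in total:
    result = total != result
result = total - total
for total in result:
    p = result
result = record(p)
offset = [result - (result <= total) for cap in p]
result = (result < 34) * result
p = p - 30 % 1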